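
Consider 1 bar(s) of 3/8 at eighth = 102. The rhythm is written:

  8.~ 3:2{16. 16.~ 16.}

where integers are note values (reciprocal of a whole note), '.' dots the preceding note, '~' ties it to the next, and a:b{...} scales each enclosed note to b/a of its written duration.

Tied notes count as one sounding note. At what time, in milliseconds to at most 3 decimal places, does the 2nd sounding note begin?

1. 0.0ms @ 0 + 1176.471ms (2)
2. 1176.471ms @ 2 + 588.235ms (1)

note 2 onset = 2b = 1176.471ms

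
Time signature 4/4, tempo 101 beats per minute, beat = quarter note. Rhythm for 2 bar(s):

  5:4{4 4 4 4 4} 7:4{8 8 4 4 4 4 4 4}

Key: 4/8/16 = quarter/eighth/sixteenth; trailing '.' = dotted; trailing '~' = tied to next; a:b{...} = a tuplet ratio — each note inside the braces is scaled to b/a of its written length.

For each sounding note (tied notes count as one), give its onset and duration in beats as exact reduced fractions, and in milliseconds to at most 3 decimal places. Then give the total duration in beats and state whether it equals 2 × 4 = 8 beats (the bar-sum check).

1) 0.0ms=0b +475.248ms=4/5b
2) 475.248ms=4/5b +475.248ms=4/5b
3) 950.495ms=8/5b +475.248ms=4/5b
4) 1425.743ms=12/5b +475.248ms=4/5b
5) 1900.99ms=16/5b +475.248ms=4/5b
6) 2376.238ms=4b +169.731ms=2/7b
7) 2545.969ms=30/7b +169.731ms=2/7b
8) 2715.7ms=32/7b +339.463ms=4/7b
9) 3055.163ms=36/7b +339.463ms=4/7b
10) 3394.625ms=40/7b +339.463ms=4/7b
11) 3734.088ms=44/7b +339.463ms=4/7b
12) 4073.55ms=48/7b +339.463ms=4/7b
13) 4413.013ms=52/7b +339.463ms=4/7b
Σ=8b of 8 (101bpm 4/4) — PASS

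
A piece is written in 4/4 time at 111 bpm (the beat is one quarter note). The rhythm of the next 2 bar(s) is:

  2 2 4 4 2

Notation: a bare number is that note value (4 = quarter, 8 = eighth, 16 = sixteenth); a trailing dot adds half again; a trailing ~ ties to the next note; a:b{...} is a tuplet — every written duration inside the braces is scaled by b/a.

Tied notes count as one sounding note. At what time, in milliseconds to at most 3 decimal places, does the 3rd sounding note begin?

1. 0.0ms @ 0 + 1081.081ms (2)
2. 1081.081ms @ 2 + 1081.081ms (2)
3. 2162.162ms @ 4 + 540.541ms (1)
4. 2702.703ms @ 5 + 540.541ms (1)
5. 3243.243ms @ 6 + 1081.081ms (2)

note 3 onset = 4b = 2162.162ms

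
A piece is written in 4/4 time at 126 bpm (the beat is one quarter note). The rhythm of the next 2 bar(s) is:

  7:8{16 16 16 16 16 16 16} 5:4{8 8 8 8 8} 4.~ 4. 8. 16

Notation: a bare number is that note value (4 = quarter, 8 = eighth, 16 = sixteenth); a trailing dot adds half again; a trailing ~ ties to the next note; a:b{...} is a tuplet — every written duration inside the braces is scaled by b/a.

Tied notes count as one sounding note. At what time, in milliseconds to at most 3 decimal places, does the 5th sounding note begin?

note 5 onset = 8/7b = 544.218ms

1. 0.0ms @ 0 + 136.054ms (2/7)
2. 136.054ms @ 2/7 + 136.054ms (2/7)
3. 272.109ms @ 4/7 + 136.054ms (2/7)
4. 408.163ms @ 6/7 + 136.054ms (2/7)
5. 544.218ms @ 8/7 + 136.054ms (2/7)
6. 680.272ms @ 10/7 + 136.054ms (2/7)
7. 816.327ms @ 12/7 + 136.054ms (2/7)
8. 952.381ms @ 2 + 190.476ms (2/5)
9. 1142.857ms @ 12/5 + 190.476ms (2/5)
10. 1333.333ms @ 14/5 + 190.476ms (2/5)
11. 1523.81ms @ 16/5 + 190.476ms (2/5)
12. 1714.286ms @ 18/5 + 190.476ms (2/5)
13. 1904.762ms @ 4 + 1428.571ms (3)
14. 3333.333ms @ 7 + 357.143ms (3/4)
15. 3690.476ms @ 31/4 + 119.048ms (1/4)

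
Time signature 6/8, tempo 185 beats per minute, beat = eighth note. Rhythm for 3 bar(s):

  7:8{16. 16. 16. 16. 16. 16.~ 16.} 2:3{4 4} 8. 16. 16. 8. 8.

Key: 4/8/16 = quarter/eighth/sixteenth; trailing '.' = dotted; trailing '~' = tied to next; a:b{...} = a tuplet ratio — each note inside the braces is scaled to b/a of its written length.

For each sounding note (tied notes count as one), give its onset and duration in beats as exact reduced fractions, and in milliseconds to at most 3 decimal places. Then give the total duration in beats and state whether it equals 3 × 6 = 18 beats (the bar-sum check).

1) 0.0ms=0b +277.992ms=6/7b
2) 277.992ms=6/7b +277.992ms=6/7b
3) 555.985ms=12/7b +277.992ms=6/7b
4) 833.977ms=18/7b +277.992ms=6/7b
5) 1111.969ms=24/7b +277.992ms=6/7b
6) 1389.961ms=30/7b +555.985ms=12/7b
7) 1945.946ms=6b +972.973ms=3b
8) 2918.919ms=9b +972.973ms=3b
9) 3891.892ms=12b +486.486ms=3/2b
10) 4378.378ms=27/2b +243.243ms=3/4b
11) 4621.622ms=57/4b +243.243ms=3/4b
12) 4864.865ms=15b +486.486ms=3/2b
13) 5351.351ms=33/2b +486.486ms=3/2b
Σ=18b of 18 (185bpm 6/8) — PASS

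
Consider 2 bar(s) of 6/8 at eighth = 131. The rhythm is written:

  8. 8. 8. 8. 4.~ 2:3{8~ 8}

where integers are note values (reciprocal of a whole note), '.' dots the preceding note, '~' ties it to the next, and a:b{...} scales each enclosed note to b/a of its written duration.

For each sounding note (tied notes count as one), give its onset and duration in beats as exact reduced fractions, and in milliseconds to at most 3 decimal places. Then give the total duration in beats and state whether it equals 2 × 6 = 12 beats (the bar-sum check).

1) 0.0ms=0b +687.023ms=3/2b
2) 687.023ms=3/2b +687.023ms=3/2b
3) 1374.046ms=3b +687.023ms=3/2b
4) 2061.069ms=9/2b +687.023ms=3/2b
5) 2748.092ms=6b +2748.092ms=6b
Σ=12b of 12 (131bpm 6/8) — PASS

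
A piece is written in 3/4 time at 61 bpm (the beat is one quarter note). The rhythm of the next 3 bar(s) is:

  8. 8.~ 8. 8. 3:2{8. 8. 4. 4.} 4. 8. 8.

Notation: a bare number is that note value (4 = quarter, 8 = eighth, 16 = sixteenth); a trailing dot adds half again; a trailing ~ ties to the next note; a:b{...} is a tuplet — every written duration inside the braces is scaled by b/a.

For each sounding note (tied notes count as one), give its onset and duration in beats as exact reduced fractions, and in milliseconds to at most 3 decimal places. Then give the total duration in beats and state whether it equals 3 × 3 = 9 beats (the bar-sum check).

1) 0.0ms=0b +737.705ms=3/4b
2) 737.705ms=3/4b +1475.41ms=3/2b
3) 2213.115ms=9/4b +737.705ms=3/4b
4) 2950.82ms=3b +491.803ms=1/2b
5) 3442.623ms=7/2b +491.803ms=1/2b
6) 3934.426ms=4b +983.607ms=1b
7) 4918.033ms=5b +983.607ms=1b
8) 5901.639ms=6b +1475.41ms=3/2b
9) 7377.049ms=15/2b +737.705ms=3/4b
10) 8114.754ms=33/4b +737.705ms=3/4b
Σ=9b of 9 (61bpm 3/4) — PASS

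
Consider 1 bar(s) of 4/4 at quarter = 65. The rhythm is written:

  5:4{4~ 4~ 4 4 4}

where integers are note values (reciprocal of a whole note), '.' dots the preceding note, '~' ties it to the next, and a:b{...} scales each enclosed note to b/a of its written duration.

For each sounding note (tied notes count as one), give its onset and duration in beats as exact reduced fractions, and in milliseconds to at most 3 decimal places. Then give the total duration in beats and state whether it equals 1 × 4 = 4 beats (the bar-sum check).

1) 0.0ms=0b +2215.385ms=12/5b
2) 2215.385ms=12/5b +738.462ms=4/5b
3) 2953.846ms=16/5b +738.462ms=4/5b
Σ=4b of 4 (65bpm 4/4) — PASS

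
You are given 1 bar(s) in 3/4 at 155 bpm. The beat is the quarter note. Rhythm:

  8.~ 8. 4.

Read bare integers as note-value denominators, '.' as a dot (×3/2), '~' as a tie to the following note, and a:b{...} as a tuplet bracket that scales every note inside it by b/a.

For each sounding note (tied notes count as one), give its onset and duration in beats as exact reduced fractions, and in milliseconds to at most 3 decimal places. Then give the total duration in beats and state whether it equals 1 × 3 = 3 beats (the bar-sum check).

1) 0.0ms=0b +580.645ms=3/2b
2) 580.645ms=3/2b +580.645ms=3/2b
Σ=3b of 3 (155bpm 3/4) — PASS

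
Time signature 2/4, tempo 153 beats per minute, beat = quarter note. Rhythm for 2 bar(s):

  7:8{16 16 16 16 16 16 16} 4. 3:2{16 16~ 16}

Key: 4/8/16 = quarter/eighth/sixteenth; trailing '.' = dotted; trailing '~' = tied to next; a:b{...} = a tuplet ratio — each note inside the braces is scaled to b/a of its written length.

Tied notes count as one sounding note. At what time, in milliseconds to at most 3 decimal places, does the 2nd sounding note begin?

1. 0.0ms @ 0 + 112.045ms (2/7)
2. 112.045ms @ 2/7 + 112.045ms (2/7)
3. 224.09ms @ 4/7 + 112.045ms (2/7)
4. 336.134ms @ 6/7 + 112.045ms (2/7)
5. 448.179ms @ 8/7 + 112.045ms (2/7)
6. 560.224ms @ 10/7 + 112.045ms (2/7)
7. 672.269ms @ 12/7 + 112.045ms (2/7)
8. 784.314ms @ 2 + 588.235ms (3/2)
9. 1372.549ms @ 7/2 + 65.359ms (1/6)
10. 1437.908ms @ 11/3 + 130.719ms (1/3)

note 2 onset = 2/7b = 112.045ms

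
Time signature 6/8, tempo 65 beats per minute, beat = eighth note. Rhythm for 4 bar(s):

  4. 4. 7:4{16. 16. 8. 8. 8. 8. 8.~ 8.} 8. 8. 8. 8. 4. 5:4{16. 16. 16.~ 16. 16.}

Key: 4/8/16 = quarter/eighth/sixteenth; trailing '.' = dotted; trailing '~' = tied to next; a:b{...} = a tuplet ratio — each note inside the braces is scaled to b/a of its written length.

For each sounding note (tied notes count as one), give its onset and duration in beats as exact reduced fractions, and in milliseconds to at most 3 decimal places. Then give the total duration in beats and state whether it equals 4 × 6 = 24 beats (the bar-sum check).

1) 0.0ms=0b +2769.231ms=3b
2) 2769.231ms=3b +2769.231ms=3b
3) 5538.462ms=6b +395.604ms=3/7b
4) 5934.066ms=45/7b +395.604ms=3/7b
5) 6329.67ms=48/7b +791.209ms=6/7b
6) 7120.879ms=54/7b +791.209ms=6/7b
7) 7912.088ms=60/7b +791.209ms=6/7b
8) 8703.297ms=66/7b +791.209ms=6/7b
9) 9494.505ms=72/7b +1582.418ms=12/7b
10) 11076.923ms=12b +1384.615ms=3/2b
11) 12461.538ms=27/2b +1384.615ms=3/2b
12) 13846.154ms=15b +1384.615ms=3/2b
13) 15230.769ms=33/2b +1384.615ms=3/2b
14) 16615.385ms=18b +2769.231ms=3b
15) 19384.615ms=21b +553.846ms=3/5b
16) 19938.462ms=108/5b +553.846ms=3/5b
17) 20492.308ms=111/5b +1107.692ms=6/5b
18) 21600.0ms=117/5b +553.846ms=3/5b
Σ=24b of 24 (65bpm 6/8) — PASS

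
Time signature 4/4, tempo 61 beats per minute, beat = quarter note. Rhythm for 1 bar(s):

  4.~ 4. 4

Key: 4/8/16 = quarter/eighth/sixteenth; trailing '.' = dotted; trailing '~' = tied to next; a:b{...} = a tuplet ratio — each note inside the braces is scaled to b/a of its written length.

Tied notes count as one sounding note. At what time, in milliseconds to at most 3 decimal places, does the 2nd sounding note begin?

note 2 onset = 3b = 2950.82ms

1. 0.0ms @ 0 + 2950.82ms (3)
2. 2950.82ms @ 3 + 983.607ms (1)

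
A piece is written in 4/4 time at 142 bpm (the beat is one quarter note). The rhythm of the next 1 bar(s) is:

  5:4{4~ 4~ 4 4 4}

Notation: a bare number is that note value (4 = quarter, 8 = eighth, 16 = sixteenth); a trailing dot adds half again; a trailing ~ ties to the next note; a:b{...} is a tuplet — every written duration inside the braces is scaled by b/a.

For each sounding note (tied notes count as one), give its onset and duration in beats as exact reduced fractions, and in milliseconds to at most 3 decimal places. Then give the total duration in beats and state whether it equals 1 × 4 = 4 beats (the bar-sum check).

1) 0.0ms=0b +1014.085ms=12/5b
2) 1014.085ms=12/5b +338.028ms=4/5b
3) 1352.113ms=16/5b +338.028ms=4/5b
Σ=4b of 4 (142bpm 4/4) — PASS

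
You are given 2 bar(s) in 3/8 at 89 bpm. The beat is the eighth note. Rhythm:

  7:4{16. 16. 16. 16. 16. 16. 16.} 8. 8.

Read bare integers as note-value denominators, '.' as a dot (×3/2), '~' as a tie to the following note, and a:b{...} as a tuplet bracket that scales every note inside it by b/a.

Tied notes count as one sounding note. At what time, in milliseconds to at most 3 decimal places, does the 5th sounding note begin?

note 5 onset = 12/7b = 1155.698ms

1. 0.0ms @ 0 + 288.925ms (3/7)
2. 288.925ms @ 3/7 + 288.925ms (3/7)
3. 577.849ms @ 6/7 + 288.925ms (3/7)
4. 866.774ms @ 9/7 + 288.925ms (3/7)
5. 1155.698ms @ 12/7 + 288.925ms (3/7)
6. 1444.623ms @ 15/7 + 288.925ms (3/7)
7. 1733.547ms @ 18/7 + 288.925ms (3/7)
8. 2022.472ms @ 3 + 1011.236ms (3/2)
9. 3033.708ms @ 9/2 + 1011.236ms (3/2)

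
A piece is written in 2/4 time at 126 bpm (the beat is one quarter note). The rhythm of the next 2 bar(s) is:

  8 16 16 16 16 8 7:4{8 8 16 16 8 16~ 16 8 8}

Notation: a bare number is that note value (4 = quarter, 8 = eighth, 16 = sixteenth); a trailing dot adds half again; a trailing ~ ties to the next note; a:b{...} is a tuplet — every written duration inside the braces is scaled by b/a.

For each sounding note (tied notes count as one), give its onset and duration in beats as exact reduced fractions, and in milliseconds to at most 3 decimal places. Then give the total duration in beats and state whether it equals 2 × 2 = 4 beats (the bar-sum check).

1) 0.0ms=0b +238.095ms=1/2b
2) 238.095ms=1/2b +119.048ms=1/4b
3) 357.143ms=3/4b +119.048ms=1/4b
4) 476.19ms=1b +119.048ms=1/4b
5) 595.238ms=5/4b +119.048ms=1/4b
6) 714.286ms=3/2b +238.095ms=1/2b
7) 952.381ms=2b +136.054ms=2/7b
8) 1088.435ms=16/7b +136.054ms=2/7b
9) 1224.49ms=18/7b +68.027ms=1/7b
10) 1292.517ms=19/7b +68.027ms=1/7b
11) 1360.544ms=20/7b +136.054ms=2/7b
12) 1496.599ms=22/7b +136.054ms=2/7b
13) 1632.653ms=24/7b +136.054ms=2/7b
14) 1768.707ms=26/7b +136.054ms=2/7b
Σ=4b of 4 (126bpm 2/4) — PASS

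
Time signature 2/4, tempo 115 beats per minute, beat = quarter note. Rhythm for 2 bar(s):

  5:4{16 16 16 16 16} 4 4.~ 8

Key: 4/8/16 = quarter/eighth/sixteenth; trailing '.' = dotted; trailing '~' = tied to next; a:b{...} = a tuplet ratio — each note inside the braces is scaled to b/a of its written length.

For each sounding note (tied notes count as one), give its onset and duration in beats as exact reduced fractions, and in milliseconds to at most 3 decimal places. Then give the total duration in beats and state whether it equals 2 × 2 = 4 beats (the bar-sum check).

1) 0.0ms=0b +104.348ms=1/5b
2) 104.348ms=1/5b +104.348ms=1/5b
3) 208.696ms=2/5b +104.348ms=1/5b
4) 313.043ms=3/5b +104.348ms=1/5b
5) 417.391ms=4/5b +104.348ms=1/5b
6) 521.739ms=1b +521.739ms=1b
7) 1043.478ms=2b +1043.478ms=2b
Σ=4b of 4 (115bpm 2/4) — PASS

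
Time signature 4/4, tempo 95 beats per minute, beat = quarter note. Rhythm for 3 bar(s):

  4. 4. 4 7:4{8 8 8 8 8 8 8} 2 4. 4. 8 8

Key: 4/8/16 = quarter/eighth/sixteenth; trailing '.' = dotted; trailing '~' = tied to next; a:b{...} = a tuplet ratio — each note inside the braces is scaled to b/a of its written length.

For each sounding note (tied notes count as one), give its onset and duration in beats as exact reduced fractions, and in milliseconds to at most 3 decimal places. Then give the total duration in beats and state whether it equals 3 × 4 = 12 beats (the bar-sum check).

1) 0.0ms=0b +947.368ms=3/2b
2) 947.368ms=3/2b +947.368ms=3/2b
3) 1894.737ms=3b +631.579ms=1b
4) 2526.316ms=4b +180.451ms=2/7b
5) 2706.767ms=30/7b +180.451ms=2/7b
6) 2887.218ms=32/7b +180.451ms=2/7b
7) 3067.669ms=34/7b +180.451ms=2/7b
8) 3248.12ms=36/7b +180.451ms=2/7b
9) 3428.571ms=38/7b +180.451ms=2/7b
10) 3609.023ms=40/7b +180.451ms=2/7b
11) 3789.474ms=6b +1263.158ms=2b
12) 5052.632ms=8b +947.368ms=3/2b
13) 6000.0ms=19/2b +947.368ms=3/2b
14) 6947.368ms=11b +315.789ms=1/2b
15) 7263.158ms=23/2b +315.789ms=1/2b
Σ=12b of 12 (95bpm 4/4) — PASS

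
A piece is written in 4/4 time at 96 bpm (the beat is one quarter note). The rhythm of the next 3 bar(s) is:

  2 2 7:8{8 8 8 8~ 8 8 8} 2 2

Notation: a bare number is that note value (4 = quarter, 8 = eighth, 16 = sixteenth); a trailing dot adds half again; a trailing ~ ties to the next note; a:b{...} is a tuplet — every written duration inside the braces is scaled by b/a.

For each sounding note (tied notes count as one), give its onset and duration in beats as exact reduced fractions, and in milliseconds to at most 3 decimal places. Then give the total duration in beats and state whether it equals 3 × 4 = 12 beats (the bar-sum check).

1) 0.0ms=0b +1250.0ms=2b
2) 1250.0ms=2b +1250.0ms=2b
3) 2500.0ms=4b +357.143ms=4/7b
4) 2857.143ms=32/7b +357.143ms=4/7b
5) 3214.286ms=36/7b +357.143ms=4/7b
6) 3571.429ms=40/7b +714.286ms=8/7b
7) 4285.714ms=48/7b +357.143ms=4/7b
8) 4642.857ms=52/7b +357.143ms=4/7b
9) 5000.0ms=8b +1250.0ms=2b
10) 6250.0ms=10b +1250.0ms=2b
Σ=12b of 12 (96bpm 4/4) — PASS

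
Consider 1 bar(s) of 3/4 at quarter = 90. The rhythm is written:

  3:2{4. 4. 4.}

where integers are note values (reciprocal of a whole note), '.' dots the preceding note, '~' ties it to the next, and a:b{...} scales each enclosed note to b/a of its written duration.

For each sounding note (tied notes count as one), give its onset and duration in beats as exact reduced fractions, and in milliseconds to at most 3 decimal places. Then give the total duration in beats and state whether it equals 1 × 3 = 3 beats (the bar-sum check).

1) 0.0ms=0b +666.667ms=1b
2) 666.667ms=1b +666.667ms=1b
3) 1333.333ms=2b +666.667ms=1b
Σ=3b of 3 (90bpm 3/4) — PASS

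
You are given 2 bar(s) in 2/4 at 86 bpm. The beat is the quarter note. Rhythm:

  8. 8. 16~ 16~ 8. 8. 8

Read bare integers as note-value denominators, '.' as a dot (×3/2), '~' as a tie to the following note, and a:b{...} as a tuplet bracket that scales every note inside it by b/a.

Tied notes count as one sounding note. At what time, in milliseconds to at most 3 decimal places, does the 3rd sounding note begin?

note 3 onset = 3/2b = 1046.512ms

1. 0.0ms @ 0 + 523.256ms (3/4)
2. 523.256ms @ 3/4 + 523.256ms (3/4)
3. 1046.512ms @ 3/2 + 872.093ms (5/4)
4. 1918.605ms @ 11/4 + 523.256ms (3/4)
5. 2441.86ms @ 7/2 + 348.837ms (1/2)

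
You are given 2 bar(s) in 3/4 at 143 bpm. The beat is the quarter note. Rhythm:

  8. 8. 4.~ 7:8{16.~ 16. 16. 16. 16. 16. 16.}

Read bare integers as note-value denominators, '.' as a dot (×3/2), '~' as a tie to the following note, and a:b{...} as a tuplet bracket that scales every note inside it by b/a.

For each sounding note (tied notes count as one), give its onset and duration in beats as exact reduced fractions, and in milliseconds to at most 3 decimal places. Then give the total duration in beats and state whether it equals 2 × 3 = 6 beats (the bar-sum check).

1) 0.0ms=0b +314.685ms=3/4b
2) 314.685ms=3/4b +314.685ms=3/4b
3) 629.371ms=3/2b +989.011ms=33/14b
4) 1618.382ms=27/7b +179.82ms=3/7b
5) 1798.202ms=30/7b +179.82ms=3/7b
6) 1978.022ms=33/7b +179.82ms=3/7b
7) 2157.842ms=36/7b +179.82ms=3/7b
8) 2337.662ms=39/7b +179.82ms=3/7b
Σ=6b of 6 (143bpm 3/4) — PASS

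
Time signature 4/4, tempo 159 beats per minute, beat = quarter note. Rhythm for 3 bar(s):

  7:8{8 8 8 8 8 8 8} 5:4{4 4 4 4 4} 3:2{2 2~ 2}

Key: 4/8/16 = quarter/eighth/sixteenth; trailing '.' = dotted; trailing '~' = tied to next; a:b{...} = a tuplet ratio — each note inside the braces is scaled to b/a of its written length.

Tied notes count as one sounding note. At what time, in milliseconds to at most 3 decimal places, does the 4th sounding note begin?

1. 0.0ms @ 0 + 215.633ms (4/7)
2. 215.633ms @ 4/7 + 215.633ms (4/7)
3. 431.267ms @ 8/7 + 215.633ms (4/7)
4. 646.9ms @ 12/7 + 215.633ms (4/7)
5. 862.534ms @ 16/7 + 215.633ms (4/7)
6. 1078.167ms @ 20/7 + 215.633ms (4/7)
7. 1293.801ms @ 24/7 + 215.633ms (4/7)
8. 1509.434ms @ 4 + 301.887ms (4/5)
9. 1811.321ms @ 24/5 + 301.887ms (4/5)
10. 2113.208ms @ 28/5 + 301.887ms (4/5)
11. 2415.094ms @ 32/5 + 301.887ms (4/5)
12. 2716.981ms @ 36/5 + 301.887ms (4/5)
13. 3018.868ms @ 8 + 503.145ms (4/3)
14. 3522.013ms @ 28/3 + 1006.289ms (8/3)

note 4 onset = 12/7b = 646.9ms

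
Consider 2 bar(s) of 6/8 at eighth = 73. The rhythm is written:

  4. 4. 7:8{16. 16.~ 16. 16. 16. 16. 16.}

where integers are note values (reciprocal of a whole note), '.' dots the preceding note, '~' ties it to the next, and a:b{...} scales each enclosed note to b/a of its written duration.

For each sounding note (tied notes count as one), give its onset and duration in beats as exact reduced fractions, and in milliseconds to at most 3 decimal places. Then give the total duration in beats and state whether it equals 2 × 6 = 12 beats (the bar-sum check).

1) 0.0ms=0b +2465.753ms=3b
2) 2465.753ms=3b +2465.753ms=3b
3) 4931.507ms=6b +704.501ms=6/7b
4) 5636.008ms=48/7b +1409.002ms=12/7b
5) 7045.01ms=60/7b +704.501ms=6/7b
6) 7749.511ms=66/7b +704.501ms=6/7b
7) 8454.012ms=72/7b +704.501ms=6/7b
8) 9158.513ms=78/7b +704.501ms=6/7b
Σ=12b of 12 (73bpm 6/8) — PASS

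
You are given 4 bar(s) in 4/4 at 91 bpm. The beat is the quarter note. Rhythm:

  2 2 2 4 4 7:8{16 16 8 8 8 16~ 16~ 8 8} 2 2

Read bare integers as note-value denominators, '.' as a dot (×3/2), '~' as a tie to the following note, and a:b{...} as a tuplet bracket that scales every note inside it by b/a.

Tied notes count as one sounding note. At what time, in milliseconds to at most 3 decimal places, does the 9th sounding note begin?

1. 0.0ms @ 0 + 1318.681ms (2)
2. 1318.681ms @ 2 + 1318.681ms (2)
3. 2637.363ms @ 4 + 1318.681ms (2)
4. 3956.044ms @ 6 + 659.341ms (1)
5. 4615.385ms @ 7 + 659.341ms (1)
6. 5274.725ms @ 8 + 188.383ms (2/7)
7. 5463.108ms @ 58/7 + 188.383ms (2/7)
8. 5651.491ms @ 60/7 + 376.766ms (4/7)
9. 6028.257ms @ 64/7 + 376.766ms (4/7)
10. 6405.024ms @ 68/7 + 376.766ms (4/7)
11. 6781.79ms @ 72/7 + 753.532ms (8/7)
12. 7535.322ms @ 80/7 + 376.766ms (4/7)
13. 7912.088ms @ 12 + 1318.681ms (2)
14. 9230.769ms @ 14 + 1318.681ms (2)

note 9 onset = 64/7b = 6028.257ms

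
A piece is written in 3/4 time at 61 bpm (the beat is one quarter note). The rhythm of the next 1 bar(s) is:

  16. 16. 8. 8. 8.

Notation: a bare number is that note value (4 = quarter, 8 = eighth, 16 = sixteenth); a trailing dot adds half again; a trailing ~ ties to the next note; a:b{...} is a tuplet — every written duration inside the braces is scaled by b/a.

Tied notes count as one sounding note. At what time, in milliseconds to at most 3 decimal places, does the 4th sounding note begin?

note 4 onset = 3/2b = 1475.41ms

1. 0.0ms @ 0 + 368.852ms (3/8)
2. 368.852ms @ 3/8 + 368.852ms (3/8)
3. 737.705ms @ 3/4 + 737.705ms (3/4)
4. 1475.41ms @ 3/2 + 737.705ms (3/4)
5. 2213.115ms @ 9/4 + 737.705ms (3/4)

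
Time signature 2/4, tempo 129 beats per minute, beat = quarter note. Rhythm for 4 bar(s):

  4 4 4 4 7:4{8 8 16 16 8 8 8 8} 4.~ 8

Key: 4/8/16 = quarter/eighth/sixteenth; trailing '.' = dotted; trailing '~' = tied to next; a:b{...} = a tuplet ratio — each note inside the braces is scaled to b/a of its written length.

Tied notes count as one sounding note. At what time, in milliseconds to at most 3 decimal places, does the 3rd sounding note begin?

1. 0.0ms @ 0 + 465.116ms (1)
2. 465.116ms @ 1 + 465.116ms (1)
3. 930.233ms @ 2 + 465.116ms (1)
4. 1395.349ms @ 3 + 465.116ms (1)
5. 1860.465ms @ 4 + 132.89ms (2/7)
6. 1993.355ms @ 30/7 + 132.89ms (2/7)
7. 2126.246ms @ 32/7 + 66.445ms (1/7)
8. 2192.691ms @ 33/7 + 66.445ms (1/7)
9. 2259.136ms @ 34/7 + 132.89ms (2/7)
10. 2392.027ms @ 36/7 + 132.89ms (2/7)
11. 2524.917ms @ 38/7 + 132.89ms (2/7)
12. 2657.807ms @ 40/7 + 132.89ms (2/7)
13. 2790.698ms @ 6 + 930.233ms (2)

note 3 onset = 2b = 930.233ms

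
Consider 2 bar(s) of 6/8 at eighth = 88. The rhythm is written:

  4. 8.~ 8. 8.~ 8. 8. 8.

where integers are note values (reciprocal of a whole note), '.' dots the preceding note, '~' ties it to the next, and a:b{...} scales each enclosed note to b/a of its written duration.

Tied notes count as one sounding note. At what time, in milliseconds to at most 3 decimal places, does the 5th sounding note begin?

note 5 onset = 21/2b = 7159.091ms

1. 0.0ms @ 0 + 2045.455ms (3)
2. 2045.455ms @ 3 + 2045.455ms (3)
3. 4090.909ms @ 6 + 2045.455ms (3)
4. 6136.364ms @ 9 + 1022.727ms (3/2)
5. 7159.091ms @ 21/2 + 1022.727ms (3/2)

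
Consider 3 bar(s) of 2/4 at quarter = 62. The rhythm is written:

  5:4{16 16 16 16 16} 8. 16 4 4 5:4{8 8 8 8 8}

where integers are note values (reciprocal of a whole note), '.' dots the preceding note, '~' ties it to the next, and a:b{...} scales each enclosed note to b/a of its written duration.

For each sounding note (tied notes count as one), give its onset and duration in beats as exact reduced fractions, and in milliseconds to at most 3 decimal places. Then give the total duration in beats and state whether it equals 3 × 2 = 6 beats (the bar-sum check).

1) 0.0ms=0b +193.548ms=1/5b
2) 193.548ms=1/5b +193.548ms=1/5b
3) 387.097ms=2/5b +193.548ms=1/5b
4) 580.645ms=3/5b +193.548ms=1/5b
5) 774.194ms=4/5b +193.548ms=1/5b
6) 967.742ms=1b +725.806ms=3/4b
7) 1693.548ms=7/4b +241.935ms=1/4b
8) 1935.484ms=2b +967.742ms=1b
9) 2903.226ms=3b +967.742ms=1b
10) 3870.968ms=4b +387.097ms=2/5b
11) 4258.065ms=22/5b +387.097ms=2/5b
12) 4645.161ms=24/5b +387.097ms=2/5b
13) 5032.258ms=26/5b +387.097ms=2/5b
14) 5419.355ms=28/5b +387.097ms=2/5b
Σ=6b of 6 (62bpm 2/4) — PASS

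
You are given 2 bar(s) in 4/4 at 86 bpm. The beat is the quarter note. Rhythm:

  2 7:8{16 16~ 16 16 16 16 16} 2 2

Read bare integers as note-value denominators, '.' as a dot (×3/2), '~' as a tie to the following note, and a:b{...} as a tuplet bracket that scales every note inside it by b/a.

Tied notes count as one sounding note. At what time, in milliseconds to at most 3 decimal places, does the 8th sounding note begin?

note 8 onset = 4b = 2790.698ms

1. 0.0ms @ 0 + 1395.349ms (2)
2. 1395.349ms @ 2 + 199.336ms (2/7)
3. 1594.684ms @ 16/7 + 398.671ms (4/7)
4. 1993.355ms @ 20/7 + 199.336ms (2/7)
5. 2192.691ms @ 22/7 + 199.336ms (2/7)
6. 2392.027ms @ 24/7 + 199.336ms (2/7)
7. 2591.362ms @ 26/7 + 199.336ms (2/7)
8. 2790.698ms @ 4 + 1395.349ms (2)
9. 4186.047ms @ 6 + 1395.349ms (2)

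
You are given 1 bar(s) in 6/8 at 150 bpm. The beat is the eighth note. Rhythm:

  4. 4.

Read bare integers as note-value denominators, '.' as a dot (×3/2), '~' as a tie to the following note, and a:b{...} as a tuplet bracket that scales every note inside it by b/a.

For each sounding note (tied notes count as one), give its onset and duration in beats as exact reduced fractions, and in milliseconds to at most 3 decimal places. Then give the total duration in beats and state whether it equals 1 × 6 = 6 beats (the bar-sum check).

1) 0.0ms=0b +1200.0ms=3b
2) 1200.0ms=3b +1200.0ms=3b
Σ=6b of 6 (150bpm 6/8) — PASS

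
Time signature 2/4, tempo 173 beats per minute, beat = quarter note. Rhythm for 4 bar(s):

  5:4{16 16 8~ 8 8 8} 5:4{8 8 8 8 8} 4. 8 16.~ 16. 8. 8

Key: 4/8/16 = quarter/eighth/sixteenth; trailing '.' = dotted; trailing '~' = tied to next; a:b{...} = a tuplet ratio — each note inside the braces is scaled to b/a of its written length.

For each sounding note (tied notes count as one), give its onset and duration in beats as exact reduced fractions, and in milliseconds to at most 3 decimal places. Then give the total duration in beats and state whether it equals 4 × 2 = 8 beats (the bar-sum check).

1) 0.0ms=0b +69.364ms=1/5b
2) 69.364ms=1/5b +69.364ms=1/5b
3) 138.728ms=2/5b +277.457ms=4/5b
4) 416.185ms=6/5b +138.728ms=2/5b
5) 554.913ms=8/5b +138.728ms=2/5b
6) 693.642ms=2b +138.728ms=2/5b
7) 832.37ms=12/5b +138.728ms=2/5b
8) 971.098ms=14/5b +138.728ms=2/5b
9) 1109.827ms=16/5b +138.728ms=2/5b
10) 1248.555ms=18/5b +138.728ms=2/5b
11) 1387.283ms=4b +520.231ms=3/2b
12) 1907.514ms=11/2b +173.41ms=1/2b
13) 2080.925ms=6b +260.116ms=3/4b
14) 2341.04ms=27/4b +260.116ms=3/4b
15) 2601.156ms=15/2b +173.41ms=1/2b
Σ=8b of 8 (173bpm 2/4) — PASS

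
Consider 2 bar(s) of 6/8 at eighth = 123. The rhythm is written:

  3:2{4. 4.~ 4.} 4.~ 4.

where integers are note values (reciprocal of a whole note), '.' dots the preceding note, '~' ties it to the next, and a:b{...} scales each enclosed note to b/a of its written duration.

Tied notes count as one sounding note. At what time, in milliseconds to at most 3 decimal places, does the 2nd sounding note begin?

note 2 onset = 2b = 975.61ms

1. 0.0ms @ 0 + 975.61ms (2)
2. 975.61ms @ 2 + 1951.22ms (4)
3. 2926.829ms @ 6 + 2926.829ms (6)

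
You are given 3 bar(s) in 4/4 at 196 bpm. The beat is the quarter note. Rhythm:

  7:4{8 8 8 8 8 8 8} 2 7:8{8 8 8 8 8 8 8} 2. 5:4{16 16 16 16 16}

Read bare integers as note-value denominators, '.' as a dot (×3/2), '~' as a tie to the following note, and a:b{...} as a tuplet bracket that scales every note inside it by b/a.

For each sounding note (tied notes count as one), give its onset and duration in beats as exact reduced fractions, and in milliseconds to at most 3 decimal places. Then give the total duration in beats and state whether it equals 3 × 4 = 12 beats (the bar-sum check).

1) 0.0ms=0b +87.464ms=2/7b
2) 87.464ms=2/7b +87.464ms=2/7b
3) 174.927ms=4/7b +87.464ms=2/7b
4) 262.391ms=6/7b +87.464ms=2/7b
5) 349.854ms=8/7b +87.464ms=2/7b
6) 437.318ms=10/7b +87.464ms=2/7b
7) 524.781ms=12/7b +87.464ms=2/7b
8) 612.245ms=2b +612.245ms=2b
9) 1224.49ms=4b +174.927ms=4/7b
10) 1399.417ms=32/7b +174.927ms=4/7b
11) 1574.344ms=36/7b +174.927ms=4/7b
12) 1749.271ms=40/7b +174.927ms=4/7b
13) 1924.198ms=44/7b +174.927ms=4/7b
14) 2099.125ms=48/7b +174.927ms=4/7b
15) 2274.052ms=52/7b +174.927ms=4/7b
16) 2448.98ms=8b +918.367ms=3b
17) 3367.347ms=11b +61.224ms=1/5b
18) 3428.571ms=56/5b +61.224ms=1/5b
19) 3489.796ms=57/5b +61.224ms=1/5b
20) 3551.02ms=58/5b +61.224ms=1/5b
21) 3612.245ms=59/5b +61.224ms=1/5b
Σ=12b of 12 (196bpm 4/4) — PASS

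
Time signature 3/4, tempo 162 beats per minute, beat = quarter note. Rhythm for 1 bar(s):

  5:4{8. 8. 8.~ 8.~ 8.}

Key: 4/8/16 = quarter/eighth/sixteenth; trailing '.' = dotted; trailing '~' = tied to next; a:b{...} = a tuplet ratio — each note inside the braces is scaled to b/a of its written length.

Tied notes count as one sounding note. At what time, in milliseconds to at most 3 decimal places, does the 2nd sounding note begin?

1. 0.0ms @ 0 + 222.222ms (3/5)
2. 222.222ms @ 3/5 + 222.222ms (3/5)
3. 444.444ms @ 6/5 + 666.667ms (9/5)

note 2 onset = 3/5b = 222.222ms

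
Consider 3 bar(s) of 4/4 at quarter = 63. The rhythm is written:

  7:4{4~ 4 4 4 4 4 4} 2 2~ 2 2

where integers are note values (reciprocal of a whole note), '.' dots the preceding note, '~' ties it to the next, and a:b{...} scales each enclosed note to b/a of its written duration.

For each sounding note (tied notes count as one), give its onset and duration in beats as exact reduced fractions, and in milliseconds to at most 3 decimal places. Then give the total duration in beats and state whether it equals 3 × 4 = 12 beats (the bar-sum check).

1) 0.0ms=0b +1088.435ms=8/7b
2) 1088.435ms=8/7b +544.218ms=4/7b
3) 1632.653ms=12/7b +544.218ms=4/7b
4) 2176.871ms=16/7b +544.218ms=4/7b
5) 2721.088ms=20/7b +544.218ms=4/7b
6) 3265.306ms=24/7b +544.218ms=4/7b
7) 3809.524ms=4b +1904.762ms=2b
8) 5714.286ms=6b +3809.524ms=4b
9) 9523.81ms=10b +1904.762ms=2b
Σ=12b of 12 (63bpm 4/4) — PASS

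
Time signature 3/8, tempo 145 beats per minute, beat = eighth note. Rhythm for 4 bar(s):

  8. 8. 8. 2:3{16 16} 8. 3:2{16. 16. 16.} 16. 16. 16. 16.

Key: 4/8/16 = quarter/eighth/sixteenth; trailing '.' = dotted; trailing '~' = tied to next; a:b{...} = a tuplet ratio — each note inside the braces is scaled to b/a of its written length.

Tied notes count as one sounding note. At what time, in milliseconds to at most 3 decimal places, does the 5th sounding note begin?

1. 0.0ms @ 0 + 620.69ms (3/2)
2. 620.69ms @ 3/2 + 620.69ms (3/2)
3. 1241.379ms @ 3 + 620.69ms (3/2)
4. 1862.069ms @ 9/2 + 310.345ms (3/4)
5. 2172.414ms @ 21/4 + 310.345ms (3/4)
6. 2482.759ms @ 6 + 620.69ms (3/2)
7. 3103.448ms @ 15/2 + 206.897ms (1/2)
8. 3310.345ms @ 8 + 206.897ms (1/2)
9. 3517.241ms @ 17/2 + 206.897ms (1/2)
10. 3724.138ms @ 9 + 310.345ms (3/4)
11. 4034.483ms @ 39/4 + 310.345ms (3/4)
12. 4344.828ms @ 21/2 + 310.345ms (3/4)
13. 4655.172ms @ 45/4 + 310.345ms (3/4)

note 5 onset = 21/4b = 2172.414ms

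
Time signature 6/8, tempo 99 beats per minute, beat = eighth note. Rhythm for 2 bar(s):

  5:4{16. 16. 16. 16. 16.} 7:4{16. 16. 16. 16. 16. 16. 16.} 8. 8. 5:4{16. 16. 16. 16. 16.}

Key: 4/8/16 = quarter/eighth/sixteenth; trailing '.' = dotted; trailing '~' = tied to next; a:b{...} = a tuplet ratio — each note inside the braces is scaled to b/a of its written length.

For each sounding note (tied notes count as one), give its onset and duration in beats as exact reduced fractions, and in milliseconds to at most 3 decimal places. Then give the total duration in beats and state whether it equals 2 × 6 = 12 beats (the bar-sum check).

1) 0.0ms=0b +363.636ms=3/5b
2) 363.636ms=3/5b +363.636ms=3/5b
3) 727.273ms=6/5b +363.636ms=3/5b
4) 1090.909ms=9/5b +363.636ms=3/5b
5) 1454.545ms=12/5b +363.636ms=3/5b
6) 1818.182ms=3b +259.74ms=3/7b
7) 2077.922ms=24/7b +259.74ms=3/7b
8) 2337.662ms=27/7b +259.74ms=3/7b
9) 2597.403ms=30/7b +259.74ms=3/7b
10) 2857.143ms=33/7b +259.74ms=3/7b
11) 3116.883ms=36/7b +259.74ms=3/7b
12) 3376.623ms=39/7b +259.74ms=3/7b
13) 3636.364ms=6b +909.091ms=3/2b
14) 4545.455ms=15/2b +909.091ms=3/2b
15) 5454.545ms=9b +363.636ms=3/5b
16) 5818.182ms=48/5b +363.636ms=3/5b
17) 6181.818ms=51/5b +363.636ms=3/5b
18) 6545.455ms=54/5b +363.636ms=3/5b
19) 6909.091ms=57/5b +363.636ms=3/5b
Σ=12b of 12 (99bpm 6/8) — PASS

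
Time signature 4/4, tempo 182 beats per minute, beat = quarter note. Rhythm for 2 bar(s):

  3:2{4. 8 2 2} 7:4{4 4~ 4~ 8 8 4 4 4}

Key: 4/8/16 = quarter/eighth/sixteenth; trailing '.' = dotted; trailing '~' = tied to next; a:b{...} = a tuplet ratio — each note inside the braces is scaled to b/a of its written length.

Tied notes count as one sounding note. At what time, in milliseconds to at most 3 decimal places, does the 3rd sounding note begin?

1. 0.0ms @ 0 + 329.67ms (1)
2. 329.67ms @ 1 + 109.89ms (1/3)
3. 439.56ms @ 4/3 + 439.56ms (4/3)
4. 879.121ms @ 8/3 + 439.56ms (4/3)
5. 1318.681ms @ 4 + 188.383ms (4/7)
6. 1507.064ms @ 32/7 + 470.958ms (10/7)
7. 1978.022ms @ 6 + 94.192ms (2/7)
8. 2072.214ms @ 44/7 + 188.383ms (4/7)
9. 2260.597ms @ 48/7 + 188.383ms (4/7)
10. 2448.98ms @ 52/7 + 188.383ms (4/7)

note 3 onset = 4/3b = 439.56ms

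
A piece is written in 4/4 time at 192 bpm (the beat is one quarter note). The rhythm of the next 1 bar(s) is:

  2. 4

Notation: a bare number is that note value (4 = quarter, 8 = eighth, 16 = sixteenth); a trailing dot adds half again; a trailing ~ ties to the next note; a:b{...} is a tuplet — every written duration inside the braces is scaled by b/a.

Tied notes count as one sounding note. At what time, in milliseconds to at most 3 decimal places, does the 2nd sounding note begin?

1. 0.0ms @ 0 + 937.5ms (3)
2. 937.5ms @ 3 + 312.5ms (1)

note 2 onset = 3b = 937.5ms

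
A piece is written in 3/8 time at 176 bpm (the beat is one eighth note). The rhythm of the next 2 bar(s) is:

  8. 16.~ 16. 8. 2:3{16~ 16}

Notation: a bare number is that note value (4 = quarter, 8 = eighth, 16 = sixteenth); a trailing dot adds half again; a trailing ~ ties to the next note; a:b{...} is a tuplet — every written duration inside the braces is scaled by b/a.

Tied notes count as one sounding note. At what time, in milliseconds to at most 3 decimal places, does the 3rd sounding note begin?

1. 0.0ms @ 0 + 511.364ms (3/2)
2. 511.364ms @ 3/2 + 511.364ms (3/2)
3. 1022.727ms @ 3 + 511.364ms (3/2)
4. 1534.091ms @ 9/2 + 511.364ms (3/2)

note 3 onset = 3b = 1022.727ms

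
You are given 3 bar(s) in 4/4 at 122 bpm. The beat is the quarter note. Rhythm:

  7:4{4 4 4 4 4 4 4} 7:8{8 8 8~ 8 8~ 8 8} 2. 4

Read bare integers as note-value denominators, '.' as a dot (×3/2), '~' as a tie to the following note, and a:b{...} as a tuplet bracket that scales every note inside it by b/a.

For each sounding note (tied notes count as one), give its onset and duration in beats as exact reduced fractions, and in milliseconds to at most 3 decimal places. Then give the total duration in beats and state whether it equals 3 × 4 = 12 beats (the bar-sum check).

1) 0.0ms=0b +281.03ms=4/7b
2) 281.03ms=4/7b +281.03ms=4/7b
3) 562.061ms=8/7b +281.03ms=4/7b
4) 843.091ms=12/7b +281.03ms=4/7b
5) 1124.122ms=16/7b +281.03ms=4/7b
6) 1405.152ms=20/7b +281.03ms=4/7b
7) 1686.183ms=24/7b +281.03ms=4/7b
8) 1967.213ms=4b +281.03ms=4/7b
9) 2248.244ms=32/7b +281.03ms=4/7b
10) 2529.274ms=36/7b +562.061ms=8/7b
11) 3091.335ms=44/7b +562.061ms=8/7b
12) 3653.396ms=52/7b +281.03ms=4/7b
13) 3934.426ms=8b +1475.41ms=3b
14) 5409.836ms=11b +491.803ms=1b
Σ=12b of 12 (122bpm 4/4) — PASS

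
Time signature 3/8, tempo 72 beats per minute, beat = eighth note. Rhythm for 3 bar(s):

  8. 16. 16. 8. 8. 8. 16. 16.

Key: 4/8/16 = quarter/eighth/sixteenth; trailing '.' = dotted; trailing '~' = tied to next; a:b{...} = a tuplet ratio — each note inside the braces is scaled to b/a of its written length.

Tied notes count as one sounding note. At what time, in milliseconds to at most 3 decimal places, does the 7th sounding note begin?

note 7 onset = 15/2b = 6250.0ms

1. 0.0ms @ 0 + 1250.0ms (3/2)
2. 1250.0ms @ 3/2 + 625.0ms (3/4)
3. 1875.0ms @ 9/4 + 625.0ms (3/4)
4. 2500.0ms @ 3 + 1250.0ms (3/2)
5. 3750.0ms @ 9/2 + 1250.0ms (3/2)
6. 5000.0ms @ 6 + 1250.0ms (3/2)
7. 6250.0ms @ 15/2 + 625.0ms (3/4)
8. 6875.0ms @ 33/4 + 625.0ms (3/4)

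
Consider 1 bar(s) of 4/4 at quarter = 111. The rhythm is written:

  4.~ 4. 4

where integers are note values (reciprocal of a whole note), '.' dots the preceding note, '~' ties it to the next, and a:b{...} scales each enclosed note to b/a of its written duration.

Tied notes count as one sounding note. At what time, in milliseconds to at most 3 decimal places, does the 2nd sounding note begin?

1. 0.0ms @ 0 + 1621.622ms (3)
2. 1621.622ms @ 3 + 540.541ms (1)

note 2 onset = 3b = 1621.622ms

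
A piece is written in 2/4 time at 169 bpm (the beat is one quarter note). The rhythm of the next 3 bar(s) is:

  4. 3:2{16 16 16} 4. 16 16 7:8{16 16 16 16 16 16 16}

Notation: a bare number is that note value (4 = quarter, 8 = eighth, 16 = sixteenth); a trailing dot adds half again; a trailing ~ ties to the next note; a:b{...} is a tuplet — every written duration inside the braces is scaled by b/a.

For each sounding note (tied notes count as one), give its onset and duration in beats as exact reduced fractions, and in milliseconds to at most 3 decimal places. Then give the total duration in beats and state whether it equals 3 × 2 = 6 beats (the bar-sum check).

1) 0.0ms=0b +532.544ms=3/2b
2) 532.544ms=3/2b +59.172ms=1/6b
3) 591.716ms=5/3b +59.172ms=1/6b
4) 650.888ms=11/6b +59.172ms=1/6b
5) 710.059ms=2b +532.544ms=3/2b
6) 1242.604ms=7/2b +88.757ms=1/4b
7) 1331.361ms=15/4b +88.757ms=1/4b
8) 1420.118ms=4b +101.437ms=2/7b
9) 1521.555ms=30/7b +101.437ms=2/7b
10) 1622.992ms=32/7b +101.437ms=2/7b
11) 1724.429ms=34/7b +101.437ms=2/7b
12) 1825.866ms=36/7b +101.437ms=2/7b
13) 1927.303ms=38/7b +101.437ms=2/7b
14) 2028.74ms=40/7b +101.437ms=2/7b
Σ=6b of 6 (169bpm 2/4) — PASS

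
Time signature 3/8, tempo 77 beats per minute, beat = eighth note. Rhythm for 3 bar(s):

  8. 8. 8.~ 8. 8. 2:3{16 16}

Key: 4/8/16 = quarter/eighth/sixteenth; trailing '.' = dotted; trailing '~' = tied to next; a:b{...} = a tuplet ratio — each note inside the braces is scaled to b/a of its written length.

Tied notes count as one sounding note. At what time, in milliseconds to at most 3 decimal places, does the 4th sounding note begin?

1. 0.0ms @ 0 + 1168.831ms (3/2)
2. 1168.831ms @ 3/2 + 1168.831ms (3/2)
3. 2337.662ms @ 3 + 2337.662ms (3)
4. 4675.325ms @ 6 + 1168.831ms (3/2)
5. 5844.156ms @ 15/2 + 584.416ms (3/4)
6. 6428.571ms @ 33/4 + 584.416ms (3/4)

note 4 onset = 6b = 4675.325ms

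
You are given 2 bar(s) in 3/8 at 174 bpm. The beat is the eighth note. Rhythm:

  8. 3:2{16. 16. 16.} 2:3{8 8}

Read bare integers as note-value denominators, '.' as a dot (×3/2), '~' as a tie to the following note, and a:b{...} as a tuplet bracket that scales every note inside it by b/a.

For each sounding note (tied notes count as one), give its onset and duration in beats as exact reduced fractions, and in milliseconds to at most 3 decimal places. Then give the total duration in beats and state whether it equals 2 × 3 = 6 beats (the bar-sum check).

1) 0.0ms=0b +517.241ms=3/2b
2) 517.241ms=3/2b +172.414ms=1/2b
3) 689.655ms=2b +172.414ms=1/2b
4) 862.069ms=5/2b +172.414ms=1/2b
5) 1034.483ms=3b +517.241ms=3/2b
6) 1551.724ms=9/2b +517.241ms=3/2b
Σ=6b of 6 (174bpm 3/8) — PASS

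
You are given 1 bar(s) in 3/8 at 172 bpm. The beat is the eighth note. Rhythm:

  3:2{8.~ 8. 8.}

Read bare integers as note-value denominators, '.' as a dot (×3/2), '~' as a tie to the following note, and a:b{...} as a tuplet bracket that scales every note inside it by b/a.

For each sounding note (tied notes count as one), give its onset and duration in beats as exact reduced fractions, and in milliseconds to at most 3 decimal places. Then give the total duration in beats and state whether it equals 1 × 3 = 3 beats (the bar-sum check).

1) 0.0ms=0b +697.674ms=2b
2) 697.674ms=2b +348.837ms=1b
Σ=3b of 3 (172bpm 3/8) — PASS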